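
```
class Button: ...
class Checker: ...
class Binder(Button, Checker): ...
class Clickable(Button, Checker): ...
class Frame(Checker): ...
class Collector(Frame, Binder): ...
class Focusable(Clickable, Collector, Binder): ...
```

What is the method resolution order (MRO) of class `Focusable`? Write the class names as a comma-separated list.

Focusable, Clickable, Collector, Frame, Binder, Button, Checker, object

L[Focusable] = Focusable + merge(L[Clickable], L[Collector], L[Binder], [Clickable Collector Binder])
  take Clickable:  [Clickable Button Checker object] + [Collector Frame Binder Button Checker object] + [Binder Button Checker object] + [Clickable Collector Binder]
  take Collector:  [Button Checker object] + [Collector Frame Binder Button Checker object] + [Binder Button Checker object] + [Collector Binder]
  take Frame:  [Button Checker object] + [Frame Binder Button Checker object] + [Binder Button Checker object] + [Binder]
  take Binder:  [Button Checker object] + [Binder Button Checker object] + [Binder Button Checker object] + [Binder]
  take Button:  [Button Checker object] + [Button Checker object] + [Button Checker object]
  take Checker:  [Checker object] + [Checker object] + [Checker object]
  take object:  [object] + [object] + [object]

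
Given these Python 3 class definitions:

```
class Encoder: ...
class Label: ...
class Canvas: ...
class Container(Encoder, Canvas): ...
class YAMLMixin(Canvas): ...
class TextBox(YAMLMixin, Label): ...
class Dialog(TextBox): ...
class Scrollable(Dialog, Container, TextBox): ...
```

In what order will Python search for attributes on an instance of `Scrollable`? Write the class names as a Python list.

L[Scrollable] = Scrollable + merge(L[Dialog], L[Container], L[TextBox], [Dialog Container TextBox])
  take Dialog:  [Dialog TextBox YAMLMixin Canvas Label object] + [Container Encoder Canvas object] + [TextBox YAMLMixin Canvas Label object] + [Dialog Container TextBox]
  take Container:  [TextBox YAMLMixin Canvas Label object] + [Container Encoder Canvas object] + [TextBox YAMLMixin Canvas Label object] + [Container TextBox]
  take TextBox:  [TextBox YAMLMixin Canvas Label object] + [Encoder Canvas object] + [TextBox YAMLMixin Canvas Label object] + [TextBox]
  take YAMLMixin:  [YAMLMixin Canvas Label object] + [Encoder Canvas object] + [YAMLMixin Canvas Label object]
  take Encoder:  [Canvas Label object] + [Encoder Canvas object] + [Canvas Label object]
  take Canvas:  [Canvas Label object] + [Canvas object] + [Canvas Label object]
  take Label:  [Label object] + [object] + [Label object]
  take object:  [object] + [object] + [object]

[Scrollable, Dialog, Container, TextBox, YAMLMixin, Encoder, Canvas, Label, object]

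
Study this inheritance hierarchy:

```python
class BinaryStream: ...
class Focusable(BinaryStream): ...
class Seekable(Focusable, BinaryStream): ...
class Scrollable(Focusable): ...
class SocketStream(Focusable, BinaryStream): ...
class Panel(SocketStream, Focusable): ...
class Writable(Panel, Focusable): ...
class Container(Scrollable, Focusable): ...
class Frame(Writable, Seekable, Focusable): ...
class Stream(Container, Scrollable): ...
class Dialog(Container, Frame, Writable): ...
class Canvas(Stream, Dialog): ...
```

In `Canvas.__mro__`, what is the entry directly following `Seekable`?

L[Canvas] = Canvas + merge(L[Stream], L[Dialog], [Stream Dialog])
  take Stream:  [Stream Container Scrollable Focusable BinaryStream object] + [Dialog Container Scrollable Frame Writable Panel SocketStream Seekable Focusable BinaryStream object] + [Stream Dialog]
  take Dialog:  [Container Scrollable Focusable BinaryStream object] + [Dialog Container Scrollable Frame Writable Panel SocketStream Seekable Focusable BinaryStream object] + [Dialog]
  take Container:  [Container Scrollable Focusable BinaryStream object] + [Container Scrollable Frame Writable Panel SocketStream Seekable Focusable BinaryStream object]
  take Scrollable:  [Scrollable Focusable BinaryStream object] + [Scrollable Frame Writable Panel SocketStream Seekable Focusable BinaryStream object]
  take Frame:  [Focusable BinaryStream object] + [Frame Writable Panel SocketStream Seekable Focusable BinaryStream object]
  take Writable:  [Focusable BinaryStream object] + [Writable Panel SocketStream Seekable Focusable BinaryStream object]
  take Panel:  [Focusable BinaryStream object] + [Panel SocketStream Seekable Focusable BinaryStream object]
  take SocketStream:  [Focusable BinaryStream object] + [SocketStream Seekable Focusable BinaryStream object]
  take Seekable:  [Focusable BinaryStream object] + [Seekable Focusable BinaryStream object]
  take Focusable:  [Focusable BinaryStream object] + [Focusable BinaryStream object]
  take BinaryStream:  [BinaryStream object] + [BinaryStream object]
  take object:  [object] + [object]
MRO: Canvas Stream Dialog Container Scrollable Frame Writable Panel SocketStream Seekable Focusable BinaryStream object
Seekable is at position 9; next is Focusable.

Focusable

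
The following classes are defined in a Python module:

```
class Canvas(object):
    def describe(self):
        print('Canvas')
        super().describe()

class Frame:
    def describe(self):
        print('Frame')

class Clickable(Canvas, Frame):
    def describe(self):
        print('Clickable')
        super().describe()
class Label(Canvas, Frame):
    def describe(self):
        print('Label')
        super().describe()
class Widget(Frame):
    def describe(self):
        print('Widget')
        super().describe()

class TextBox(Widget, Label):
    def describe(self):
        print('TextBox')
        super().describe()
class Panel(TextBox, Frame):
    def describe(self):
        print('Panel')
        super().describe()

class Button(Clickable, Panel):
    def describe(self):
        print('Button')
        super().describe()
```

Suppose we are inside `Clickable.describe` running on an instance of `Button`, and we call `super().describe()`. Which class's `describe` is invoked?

L[Button] = Button + merge(L[Clickable], L[Panel], [Clickable Panel])
  take Clickable:  [Clickable Canvas Frame object] + [Panel TextBox Widget Label Canvas Frame object] + [Clickable Panel]
  take Panel:  [Canvas Frame object] + [Panel TextBox Widget Label Canvas Frame object] + [Panel]
  take TextBox:  [Canvas Frame object] + [TextBox Widget Label Canvas Frame object]
  take Widget:  [Canvas Frame object] + [Widget Label Canvas Frame object]
  take Label:  [Canvas Frame object] + [Label Canvas Frame object]
  take Canvas:  [Canvas Frame object] + [Canvas Frame object]
  take Frame:  [Frame object] + [Frame object]
  take object:  [object] + [object]
MRO: Button Clickable Panel TextBox Widget Label Canvas Frame object
super() in Clickable.describe on a Button instance goes to the class after Clickable in Button's MRO: Panel.

Panel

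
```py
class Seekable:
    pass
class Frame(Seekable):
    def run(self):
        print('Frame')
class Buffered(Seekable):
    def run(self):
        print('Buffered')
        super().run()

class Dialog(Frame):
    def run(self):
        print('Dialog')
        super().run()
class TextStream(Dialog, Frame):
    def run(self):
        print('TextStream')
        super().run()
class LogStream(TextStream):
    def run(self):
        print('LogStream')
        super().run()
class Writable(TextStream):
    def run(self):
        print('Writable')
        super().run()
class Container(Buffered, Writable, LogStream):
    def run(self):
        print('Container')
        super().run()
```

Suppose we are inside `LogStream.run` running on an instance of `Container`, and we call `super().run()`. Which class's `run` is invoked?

TextStream

L[Container] = Container + merge(L[Buffered], L[Writable], L[LogStream], [Buffered Writable LogStream])
  take Buffered:  [Buffered Seekable object] + [Writable TextStream Dialog Frame Seekable object] + [LogStream TextStream Dialog Frame Seekable object] + [Buffered Writable LogStream]
  take Writable:  [Seekable object] + [Writable TextStream Dialog Frame Seekable object] + [LogStream TextStream Dialog Frame Seekable object] + [Writable LogStream]
  take LogStream:  [Seekable object] + [TextStream Dialog Frame Seekable object] + [LogStream TextStream Dialog Frame Seekable object] + [LogStream]
  take TextStream:  [Seekable object] + [TextStream Dialog Frame Seekable object] + [TextStream Dialog Frame Seekable object]
  take Dialog:  [Seekable object] + [Dialog Frame Seekable object] + [Dialog Frame Seekable object]
  take Frame:  [Seekable object] + [Frame Seekable object] + [Frame Seekable object]
  take Seekable:  [Seekable object] + [Seekable object] + [Seekable object]
  take object:  [object] + [object] + [object]
MRO: Container Buffered Writable LogStream TextStream Dialog Frame Seekable object
super() in LogStream.run on a Container instance goes to the class after LogStream in Container's MRO: TextStream.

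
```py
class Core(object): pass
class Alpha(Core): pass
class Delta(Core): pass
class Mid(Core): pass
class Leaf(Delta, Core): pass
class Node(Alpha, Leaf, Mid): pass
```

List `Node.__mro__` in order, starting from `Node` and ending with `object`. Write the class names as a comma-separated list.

Node, Alpha, Leaf, Delta, Mid, Core, object

L[Node] = Node + merge(L[Alpha], L[Leaf], L[Mid], [Alpha Leaf Mid])
  take Alpha:  [Alpha Core object] + [Leaf Delta Core object] + [Mid Core object] + [Alpha Leaf Mid]
  take Leaf:  [Core object] + [Leaf Delta Core object] + [Mid Core object] + [Leaf Mid]
  take Delta:  [Core object] + [Delta Core object] + [Mid Core object] + [Mid]
  take Mid:  [Core object] + [Core object] + [Mid Core object] + [Mid]
  take Core:  [Core object] + [Core object] + [Core object]
  take object:  [object] + [object] + [object]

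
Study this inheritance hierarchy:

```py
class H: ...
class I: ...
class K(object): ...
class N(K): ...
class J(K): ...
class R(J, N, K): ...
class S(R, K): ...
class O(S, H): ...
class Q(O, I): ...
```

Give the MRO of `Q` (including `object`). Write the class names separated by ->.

L[Q] = Q + merge(L[O], L[I], [O I])
  take O:  [O S R J N K H object] + [I object] + [O I]
  take S:  [S R J N K H object] + [I object] + [I]
  take R:  [R J N K H object] + [I object] + [I]
  take J:  [J N K H object] + [I object] + [I]
  take N:  [N K H object] + [I object] + [I]
  take K:  [K H object] + [I object] + [I]
  take H:  [H object] + [I object] + [I]
  take I:  [object] + [I object] + [I]
  take object:  [object] + [object]

Q -> O -> S -> R -> J -> N -> K -> H -> I -> object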